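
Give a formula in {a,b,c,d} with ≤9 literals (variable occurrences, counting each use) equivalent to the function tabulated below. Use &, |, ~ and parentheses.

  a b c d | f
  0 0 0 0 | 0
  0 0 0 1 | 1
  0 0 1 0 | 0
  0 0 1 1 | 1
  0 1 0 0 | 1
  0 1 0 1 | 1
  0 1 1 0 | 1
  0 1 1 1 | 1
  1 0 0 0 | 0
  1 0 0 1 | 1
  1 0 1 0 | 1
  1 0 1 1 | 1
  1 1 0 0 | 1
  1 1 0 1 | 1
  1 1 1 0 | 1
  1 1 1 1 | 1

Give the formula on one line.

  ~c = 1100110011001100
  (~c & d) = 0100010001000100
  ~a = 1111111100000000
  ((~c & d) & ~a) = 0100010000000000
  ~b = 1111000011110000
  (~b & d) = 0101000001010000
  (((~c & d) & ~a) | (~b & d)) = 0101010001010000
  (b | (((~c & d) & ~a) | (~b & d))) = 0101111101011111
  (d | a) = 0101010111111111
  (c & (d | a)) = 0001000100110011
  ((b | (((~c & d) & ~a) | (~b & d))) | (c & (d | a))) = 0101111101111111

((b | (((~c & d) & ~a) | (~b & d))) | (c & (d | a)))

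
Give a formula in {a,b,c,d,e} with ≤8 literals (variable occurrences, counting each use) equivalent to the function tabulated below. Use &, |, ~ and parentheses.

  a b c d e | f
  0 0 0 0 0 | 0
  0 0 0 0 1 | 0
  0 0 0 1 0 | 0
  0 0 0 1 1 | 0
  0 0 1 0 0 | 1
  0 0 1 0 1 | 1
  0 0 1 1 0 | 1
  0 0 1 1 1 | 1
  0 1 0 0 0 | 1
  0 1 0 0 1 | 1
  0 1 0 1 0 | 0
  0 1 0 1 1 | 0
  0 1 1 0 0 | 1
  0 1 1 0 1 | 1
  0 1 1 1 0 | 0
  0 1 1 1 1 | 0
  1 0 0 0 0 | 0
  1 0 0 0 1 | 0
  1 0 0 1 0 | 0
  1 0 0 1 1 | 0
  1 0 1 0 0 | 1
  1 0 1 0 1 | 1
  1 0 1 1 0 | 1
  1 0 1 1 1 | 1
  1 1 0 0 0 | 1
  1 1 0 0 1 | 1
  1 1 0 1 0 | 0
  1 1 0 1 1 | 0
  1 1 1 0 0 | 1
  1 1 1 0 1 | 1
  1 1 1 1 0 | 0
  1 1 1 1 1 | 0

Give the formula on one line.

((b | c) & (((d | (~e & ~d)) & ~b) | ~d))

  (b | c) = 00001111111111110000111111111111
  ~e = 10101010101010101010101010101010
  ~d = 11001100110011001100110011001100
  (~e & ~d) = 10001000100010001000100010001000
  (d | (~e & ~d)) = 10111011101110111011101110111011
  ~b = 11111111000000001111111100000000
  ((d | (~e & ~d)) & ~b) = 10111011000000001011101100000000
  (((d | (~e & ~d)) & ~b) | ~d) = 11111111110011001111111111001100
  ((b | c) & (((d | (~e & ~d)) & ~b) | ~d)) = 00001111110011000000111111001100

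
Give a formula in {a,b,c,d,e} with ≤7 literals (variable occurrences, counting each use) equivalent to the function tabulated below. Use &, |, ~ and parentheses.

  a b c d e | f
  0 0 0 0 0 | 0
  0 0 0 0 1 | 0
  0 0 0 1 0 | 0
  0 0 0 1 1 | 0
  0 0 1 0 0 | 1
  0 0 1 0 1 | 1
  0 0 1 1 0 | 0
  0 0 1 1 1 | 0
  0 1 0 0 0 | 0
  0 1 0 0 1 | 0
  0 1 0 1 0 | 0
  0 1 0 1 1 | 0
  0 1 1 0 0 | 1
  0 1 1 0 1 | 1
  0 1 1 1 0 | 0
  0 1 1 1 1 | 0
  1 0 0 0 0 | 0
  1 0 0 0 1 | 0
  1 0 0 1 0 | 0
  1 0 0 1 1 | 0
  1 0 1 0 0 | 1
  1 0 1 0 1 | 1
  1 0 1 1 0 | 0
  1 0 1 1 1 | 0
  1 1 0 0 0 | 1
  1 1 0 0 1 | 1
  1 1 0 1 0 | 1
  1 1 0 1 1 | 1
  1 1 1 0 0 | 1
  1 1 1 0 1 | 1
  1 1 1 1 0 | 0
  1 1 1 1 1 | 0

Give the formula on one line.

  (c | b) = 00001111111111110000111111111111
  (a & (c | b)) = 00000000000000000000111111111111
  (c | (a & (c | b))) = 00001111000011110000111111111111
  ~d = 11001100110011001100110011001100
  ~c = 11110000111100001111000011110000
  (~d | ~c) = 11111100111111001111110011111100
  ((c | (a & (c | b))) & (~d | ~c)) = 00001100000011000000110011111100

((c | (a & (c | b))) & (~d | ~c))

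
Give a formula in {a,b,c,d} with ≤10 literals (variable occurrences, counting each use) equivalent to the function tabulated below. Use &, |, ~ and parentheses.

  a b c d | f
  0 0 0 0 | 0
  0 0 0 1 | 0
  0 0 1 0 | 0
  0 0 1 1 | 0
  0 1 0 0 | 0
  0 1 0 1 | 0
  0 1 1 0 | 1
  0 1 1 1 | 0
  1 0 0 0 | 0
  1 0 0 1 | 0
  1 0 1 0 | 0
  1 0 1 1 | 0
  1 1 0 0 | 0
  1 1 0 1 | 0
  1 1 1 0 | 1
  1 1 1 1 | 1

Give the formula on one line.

  (b & c) = 0000001100000011
  ~b = 1111000011110000
  ~c = 1100110011001100
  (a & ~c) = 0000000011001100
  (~b & (a & ~c)) = 0000000011000000
  ~d = 1010101010101010
  ((~b & (a & ~c)) | ~d) = 1010101011101010
  (((~b & (a & ~c)) | ~d) | a) = 1010101011111111
  ((b & c) & (((~b & (a & ~c)) | ~d) | a)) = 0000001000000011

((b & c) & (((~b & (a & ~c)) | ~d) | a))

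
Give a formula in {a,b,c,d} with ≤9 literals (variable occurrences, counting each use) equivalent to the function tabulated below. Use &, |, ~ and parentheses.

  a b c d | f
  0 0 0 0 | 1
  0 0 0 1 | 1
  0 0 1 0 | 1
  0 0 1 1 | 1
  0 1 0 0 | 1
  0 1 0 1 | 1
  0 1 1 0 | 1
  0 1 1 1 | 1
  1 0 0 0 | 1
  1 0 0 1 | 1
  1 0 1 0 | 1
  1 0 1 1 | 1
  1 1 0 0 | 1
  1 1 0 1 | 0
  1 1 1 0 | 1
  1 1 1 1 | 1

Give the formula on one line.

  ~b = 1111000011110000
  (~b | c) = 1111001111110011
  (d & (~b | c)) = 0101000101010001
  ~d = 1010101010101010
  ((d & (~b | c)) | ~d) = 1111101111111011
  (b & ((d & (~b | c)) | ~d)) = 0000101100001011
  ~a = 1111111100000000
  ((b & ((d & (~b | c)) | ~d)) | ~a) = 1111111100001011
  (~b | ((b & ((d & (~b | c)) | ~d)) | ~a)) = 1111111111111011

(~b | ((b & ((d & (~b | c)) | ~d)) | ~a))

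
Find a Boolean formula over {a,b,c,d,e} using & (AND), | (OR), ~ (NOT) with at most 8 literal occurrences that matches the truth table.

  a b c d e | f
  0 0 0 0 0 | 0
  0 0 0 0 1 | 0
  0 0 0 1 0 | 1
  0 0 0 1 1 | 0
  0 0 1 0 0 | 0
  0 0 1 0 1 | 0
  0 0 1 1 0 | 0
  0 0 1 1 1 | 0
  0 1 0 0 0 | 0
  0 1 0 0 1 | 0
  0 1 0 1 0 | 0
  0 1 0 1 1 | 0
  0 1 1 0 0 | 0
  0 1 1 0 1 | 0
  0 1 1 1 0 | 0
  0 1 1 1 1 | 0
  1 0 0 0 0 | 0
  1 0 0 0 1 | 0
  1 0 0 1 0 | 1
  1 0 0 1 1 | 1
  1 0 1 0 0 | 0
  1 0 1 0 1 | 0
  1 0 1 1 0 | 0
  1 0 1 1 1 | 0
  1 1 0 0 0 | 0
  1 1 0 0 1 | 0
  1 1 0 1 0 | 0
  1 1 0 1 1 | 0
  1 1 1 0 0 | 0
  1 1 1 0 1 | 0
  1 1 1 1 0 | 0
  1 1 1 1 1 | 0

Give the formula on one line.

(((d | e) & ~b) & ((d & ~c) & ((c | ~e) | a)))

  (d | e) = 01110111011101110111011101110111
  ~b = 11111111000000001111111100000000
  ((d | e) & ~b) = 01110111000000000111011100000000
  ~c = 11110000111100001111000011110000
  (d & ~c) = 00110000001100000011000000110000
  ~e = 10101010101010101010101010101010
  (c | ~e) = 10101111101011111010111110101111
  ((c | ~e) | a) = 10101111101011111111111111111111
  ((d & ~c) & ((c | ~e) | a)) = 00100000001000000011000000110000
  (((d | e) & ~b) & ((d & ~c) & ((c | ~e) | a))) = 00100000000000000011000000000000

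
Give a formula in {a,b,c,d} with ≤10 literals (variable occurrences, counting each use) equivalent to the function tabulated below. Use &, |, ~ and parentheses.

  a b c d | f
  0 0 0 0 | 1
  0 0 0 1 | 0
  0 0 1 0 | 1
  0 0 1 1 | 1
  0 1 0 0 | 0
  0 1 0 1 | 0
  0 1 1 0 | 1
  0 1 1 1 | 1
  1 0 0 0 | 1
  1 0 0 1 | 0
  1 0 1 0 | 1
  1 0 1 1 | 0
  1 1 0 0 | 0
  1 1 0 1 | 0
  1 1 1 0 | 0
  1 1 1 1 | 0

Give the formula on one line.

(((~d | (d & (~c & b))) & ~b) | (c & ~a))

  ~d = 1010101010101010
  ~c = 1100110011001100
  (~c & b) = 0000110000001100
  (d & (~c & b)) = 0000010000000100
  (~d | (d & (~c & b))) = 1010111010101110
  ~b = 1111000011110000
  ((~d | (d & (~c & b))) & ~b) = 1010000010100000
  ~a = 1111111100000000
  (c & ~a) = 0011001100000000
  (((~d | (d & (~c & b))) & ~b) | (c & ~a)) = 1011001110100000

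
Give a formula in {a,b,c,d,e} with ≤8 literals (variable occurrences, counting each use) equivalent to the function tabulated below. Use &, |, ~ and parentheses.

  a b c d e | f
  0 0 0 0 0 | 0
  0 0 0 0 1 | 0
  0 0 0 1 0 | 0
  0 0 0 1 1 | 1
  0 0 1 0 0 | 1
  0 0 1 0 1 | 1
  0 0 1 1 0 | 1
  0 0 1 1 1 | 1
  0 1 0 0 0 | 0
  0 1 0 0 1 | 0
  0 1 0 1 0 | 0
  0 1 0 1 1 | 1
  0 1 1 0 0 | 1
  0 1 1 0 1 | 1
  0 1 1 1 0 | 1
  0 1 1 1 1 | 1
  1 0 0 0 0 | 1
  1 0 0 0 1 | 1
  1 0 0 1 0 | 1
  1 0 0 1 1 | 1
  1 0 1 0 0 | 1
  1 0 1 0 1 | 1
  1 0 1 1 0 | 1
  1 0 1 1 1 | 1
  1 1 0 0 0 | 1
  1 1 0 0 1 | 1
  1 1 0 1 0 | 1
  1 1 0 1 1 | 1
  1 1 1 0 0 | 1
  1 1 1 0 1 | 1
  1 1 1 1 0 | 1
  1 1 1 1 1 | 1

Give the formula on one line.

  ~c = 11110000111100001111000011110000
  (d & e) = 00010001000100010001000100010001
  (~c & (d & e)) = 00010000000100000001000000010000
  ((~c & (d & e)) | a) = 00010000000100001111111111111111
  (c | ((~c & (d & e)) | a)) = 00011111000111111111111111111111

(c | ((~c & (d & e)) | a))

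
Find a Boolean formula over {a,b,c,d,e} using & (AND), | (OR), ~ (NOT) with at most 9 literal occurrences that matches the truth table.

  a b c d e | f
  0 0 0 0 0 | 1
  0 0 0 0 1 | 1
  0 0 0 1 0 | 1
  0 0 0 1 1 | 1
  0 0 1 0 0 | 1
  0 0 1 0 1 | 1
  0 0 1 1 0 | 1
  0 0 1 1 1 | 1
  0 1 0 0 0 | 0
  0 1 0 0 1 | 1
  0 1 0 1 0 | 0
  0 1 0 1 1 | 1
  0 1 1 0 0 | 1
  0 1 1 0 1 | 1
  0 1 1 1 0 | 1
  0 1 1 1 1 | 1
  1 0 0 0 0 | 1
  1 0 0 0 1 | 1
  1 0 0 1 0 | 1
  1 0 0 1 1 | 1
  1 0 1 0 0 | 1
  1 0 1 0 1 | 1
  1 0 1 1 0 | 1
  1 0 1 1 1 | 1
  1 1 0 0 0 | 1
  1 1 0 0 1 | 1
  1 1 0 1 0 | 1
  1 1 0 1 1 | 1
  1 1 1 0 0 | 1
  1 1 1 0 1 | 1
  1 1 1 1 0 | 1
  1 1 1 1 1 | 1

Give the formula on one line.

  ~a = 11111111111111110000000000000000
  (d | ~a) = 11111111111111110011001100110011
  (b & (d | ~a)) = 00000000111111110000000000110011
  (e & (b & (d | ~a))) = 00000000010101010000000000010001
  ((e & (b & (d | ~a))) | a) = 00000000010101011111111111111111
  ~b = 11111111000000001111111100000000
  (~b | e) = 11111111010101011111111101010101
  (((e & (b & (d | ~a))) | a) | (~b | e)) = 11111111010101011111111111111111
  ((((e & (b & (d | ~a))) | a) | (~b | e)) | c) = 11111111010111111111111111111111

((((e & (b & (d | ~a))) | a) | (~b | e)) | c)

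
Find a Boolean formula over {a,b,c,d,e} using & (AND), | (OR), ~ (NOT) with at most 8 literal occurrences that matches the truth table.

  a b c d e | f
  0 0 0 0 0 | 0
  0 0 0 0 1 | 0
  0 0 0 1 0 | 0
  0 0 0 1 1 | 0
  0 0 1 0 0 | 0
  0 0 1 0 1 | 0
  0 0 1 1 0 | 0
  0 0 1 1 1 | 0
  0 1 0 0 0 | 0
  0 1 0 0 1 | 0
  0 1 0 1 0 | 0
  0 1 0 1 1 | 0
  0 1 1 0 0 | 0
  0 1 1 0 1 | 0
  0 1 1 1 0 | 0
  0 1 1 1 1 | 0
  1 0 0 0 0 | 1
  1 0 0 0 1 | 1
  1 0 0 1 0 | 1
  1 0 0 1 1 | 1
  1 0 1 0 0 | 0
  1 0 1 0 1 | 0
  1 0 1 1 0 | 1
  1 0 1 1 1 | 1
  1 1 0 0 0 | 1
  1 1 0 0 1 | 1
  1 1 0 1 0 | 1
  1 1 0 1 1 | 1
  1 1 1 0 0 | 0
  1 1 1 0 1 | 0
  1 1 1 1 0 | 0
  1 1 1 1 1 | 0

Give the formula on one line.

  ~b = 11111111000000001111111100000000
  ~c = 11110000111100001111000011110000
  (~b | ~c) = 11111111111100001111111111110000
  ((~b | ~c) & a) = 00000000000000001111111111110000
  (e & ~c) = 01010000010100000101000001010000
  (d & c) = 00000011000000110000001100000011
  ((e & ~c) | (d & c)) = 01010011010100110101001101010011
  (((e & ~c) | (d & c)) | ~c) = 11110011111100111111001111110011
  (((~b | ~c) & a) & (((e & ~c) | (d & c)) | ~c)) = 00000000000000001111001111110000

(((~b | ~c) & a) & (((e & ~c) | (d & c)) | ~c))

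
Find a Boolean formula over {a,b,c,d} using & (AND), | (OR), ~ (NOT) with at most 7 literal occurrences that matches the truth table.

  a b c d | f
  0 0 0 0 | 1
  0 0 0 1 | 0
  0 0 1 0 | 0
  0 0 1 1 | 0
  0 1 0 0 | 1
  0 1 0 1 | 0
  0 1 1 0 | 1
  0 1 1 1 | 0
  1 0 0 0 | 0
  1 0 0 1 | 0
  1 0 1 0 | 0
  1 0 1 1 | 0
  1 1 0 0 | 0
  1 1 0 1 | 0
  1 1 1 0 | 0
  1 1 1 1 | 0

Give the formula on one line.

(((((~c & d) | (~c & ~a)) | b) & ~d) & ~a)

  ~c = 1100110011001100
  (~c & d) = 0100010001000100
  ~a = 1111111100000000
  (~c & ~a) = 1100110000000000
  ((~c & d) | (~c & ~a)) = 1100110001000100
  (((~c & d) | (~c & ~a)) | b) = 1100111101001111
  ~d = 1010101010101010
  ((((~c & d) | (~c & ~a)) | b) & ~d) = 1000101000001010
  (((((~c & d) | (~c & ~a)) | b) & ~d) & ~a) = 1000101000000000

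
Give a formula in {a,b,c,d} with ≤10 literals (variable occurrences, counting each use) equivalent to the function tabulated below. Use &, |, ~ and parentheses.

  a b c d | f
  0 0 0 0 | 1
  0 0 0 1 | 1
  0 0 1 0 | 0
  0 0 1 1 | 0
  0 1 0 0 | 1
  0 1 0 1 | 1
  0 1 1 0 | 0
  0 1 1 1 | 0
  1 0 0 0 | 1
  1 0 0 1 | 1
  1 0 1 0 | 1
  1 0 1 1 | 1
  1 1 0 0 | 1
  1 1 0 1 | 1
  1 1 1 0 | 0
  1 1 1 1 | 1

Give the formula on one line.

((d & a) | ((a & ~b) | ((c | (~d | ~a)) & ~c)))

  (d & a) = 0000000001010101
  ~b = 1111000011110000
  (a & ~b) = 0000000011110000
  ~d = 1010101010101010
  ~a = 1111111100000000
  (~d | ~a) = 1111111110101010
  (c | (~d | ~a)) = 1111111110111011
  ~c = 1100110011001100
  ((c | (~d | ~a)) & ~c) = 1100110010001000
  ((a & ~b) | ((c | (~d | ~a)) & ~c)) = 1100110011111000
  ((d & a) | ((a & ~b) | ((c | (~d | ~a)) & ~c))) = 1100110011111101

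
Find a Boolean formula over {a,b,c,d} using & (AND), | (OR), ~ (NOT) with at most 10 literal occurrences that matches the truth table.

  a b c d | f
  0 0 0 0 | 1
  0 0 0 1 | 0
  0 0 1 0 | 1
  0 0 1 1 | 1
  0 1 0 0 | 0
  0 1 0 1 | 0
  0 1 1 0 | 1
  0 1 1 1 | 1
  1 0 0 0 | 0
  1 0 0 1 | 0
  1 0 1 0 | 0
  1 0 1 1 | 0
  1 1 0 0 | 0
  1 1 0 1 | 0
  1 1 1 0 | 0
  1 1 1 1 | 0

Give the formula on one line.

  (c & b) = 0000001100000011
  ~b = 1111000011110000
  ~a = 1111111100000000
  (~a | d) = 1111111101010101
  (~b & (~a | d)) = 1111000001010000
  ((c & b) | (~b & (~a | d))) = 1111001101010011
  ~d = 1010101010101010
  (~d | c) = 1011101110111011
  (a | (~d | c)) = 1011101111111111
  ((a | (~d | c)) & ~a) = 1011101100000000
  (((c & b) | (~b & (~a | d))) & ((a | (~d | c)) & ~a)) = 1011001100000000

(((c & b) | (~b & (~a | d))) & ((a | (~d | c)) & ~a))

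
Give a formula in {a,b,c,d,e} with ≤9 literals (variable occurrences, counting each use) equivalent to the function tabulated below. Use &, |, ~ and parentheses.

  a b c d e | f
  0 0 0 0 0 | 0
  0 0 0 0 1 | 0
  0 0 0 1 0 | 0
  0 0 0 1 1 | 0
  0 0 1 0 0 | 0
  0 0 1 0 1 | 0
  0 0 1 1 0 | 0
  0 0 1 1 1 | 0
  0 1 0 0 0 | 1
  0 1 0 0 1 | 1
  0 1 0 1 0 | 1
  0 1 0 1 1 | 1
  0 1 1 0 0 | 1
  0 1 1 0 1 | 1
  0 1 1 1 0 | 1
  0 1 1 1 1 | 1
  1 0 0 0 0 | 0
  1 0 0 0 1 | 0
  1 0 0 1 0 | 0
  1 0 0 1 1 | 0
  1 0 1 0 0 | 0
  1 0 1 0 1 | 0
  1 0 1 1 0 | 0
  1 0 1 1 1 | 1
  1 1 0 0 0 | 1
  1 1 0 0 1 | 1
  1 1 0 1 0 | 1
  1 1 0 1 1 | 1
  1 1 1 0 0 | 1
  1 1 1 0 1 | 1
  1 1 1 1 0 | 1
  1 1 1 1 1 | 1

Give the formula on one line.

((((a & (d & ~b)) & ((c & b) | e)) & (c | b)) | b)

  ~b = 11111111000000001111111100000000
  (d & ~b) = 00110011000000000011001100000000
  (a & (d & ~b)) = 00000000000000000011001100000000
  (c & b) = 00000000000011110000000000001111
  ((c & b) | e) = 01010101010111110101010101011111
  ((a & (d & ~b)) & ((c & b) | e)) = 00000000000000000001000100000000
  (c | b) = 00001111111111110000111111111111
  (((a & (d & ~b)) & ((c & b) | e)) & (c | b)) = 00000000000000000000000100000000
  ((((a & (d & ~b)) & ((c & b) | e)) & (c | b)) | b) = 00000000111111110000000111111111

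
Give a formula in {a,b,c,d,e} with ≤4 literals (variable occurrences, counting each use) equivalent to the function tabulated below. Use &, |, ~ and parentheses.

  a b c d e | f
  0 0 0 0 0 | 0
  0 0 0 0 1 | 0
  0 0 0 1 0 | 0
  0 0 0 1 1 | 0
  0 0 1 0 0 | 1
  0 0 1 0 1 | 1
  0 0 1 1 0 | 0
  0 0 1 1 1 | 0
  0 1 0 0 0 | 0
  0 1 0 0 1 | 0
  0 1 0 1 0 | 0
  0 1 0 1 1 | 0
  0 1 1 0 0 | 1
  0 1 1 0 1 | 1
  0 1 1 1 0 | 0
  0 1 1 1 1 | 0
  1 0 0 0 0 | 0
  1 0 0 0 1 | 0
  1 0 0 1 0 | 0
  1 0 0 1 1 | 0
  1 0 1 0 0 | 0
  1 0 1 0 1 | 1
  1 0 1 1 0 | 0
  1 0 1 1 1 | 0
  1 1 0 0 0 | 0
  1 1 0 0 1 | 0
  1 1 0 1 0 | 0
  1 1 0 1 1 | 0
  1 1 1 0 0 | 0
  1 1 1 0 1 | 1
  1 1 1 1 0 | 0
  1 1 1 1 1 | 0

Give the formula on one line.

(((~a | e) & c) & ~d)

  ~a = 11111111111111110000000000000000
  (~a | e) = 11111111111111110101010101010101
  ((~a | e) & c) = 00001111000011110000010100000101
  ~d = 11001100110011001100110011001100
  (((~a | e) & c) & ~d) = 00001100000011000000010000000100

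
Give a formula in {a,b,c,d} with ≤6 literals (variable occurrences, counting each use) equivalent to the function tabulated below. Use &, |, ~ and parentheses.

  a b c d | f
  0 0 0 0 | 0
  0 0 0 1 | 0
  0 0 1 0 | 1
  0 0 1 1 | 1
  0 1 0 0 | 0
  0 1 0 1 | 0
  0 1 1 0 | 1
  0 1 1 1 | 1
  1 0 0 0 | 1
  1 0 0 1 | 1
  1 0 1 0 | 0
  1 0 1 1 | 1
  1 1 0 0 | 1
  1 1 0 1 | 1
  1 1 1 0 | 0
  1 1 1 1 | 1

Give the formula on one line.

((c | a) & (((~a & c) | d) | ~c))

  (c | a) = 0011001111111111
  ~a = 1111111100000000
  (~a & c) = 0011001100000000
  ((~a & c) | d) = 0111011101010101
  ~c = 1100110011001100
  (((~a & c) | d) | ~c) = 1111111111011101
  ((c | a) & (((~a & c) | d) | ~c)) = 0011001111011101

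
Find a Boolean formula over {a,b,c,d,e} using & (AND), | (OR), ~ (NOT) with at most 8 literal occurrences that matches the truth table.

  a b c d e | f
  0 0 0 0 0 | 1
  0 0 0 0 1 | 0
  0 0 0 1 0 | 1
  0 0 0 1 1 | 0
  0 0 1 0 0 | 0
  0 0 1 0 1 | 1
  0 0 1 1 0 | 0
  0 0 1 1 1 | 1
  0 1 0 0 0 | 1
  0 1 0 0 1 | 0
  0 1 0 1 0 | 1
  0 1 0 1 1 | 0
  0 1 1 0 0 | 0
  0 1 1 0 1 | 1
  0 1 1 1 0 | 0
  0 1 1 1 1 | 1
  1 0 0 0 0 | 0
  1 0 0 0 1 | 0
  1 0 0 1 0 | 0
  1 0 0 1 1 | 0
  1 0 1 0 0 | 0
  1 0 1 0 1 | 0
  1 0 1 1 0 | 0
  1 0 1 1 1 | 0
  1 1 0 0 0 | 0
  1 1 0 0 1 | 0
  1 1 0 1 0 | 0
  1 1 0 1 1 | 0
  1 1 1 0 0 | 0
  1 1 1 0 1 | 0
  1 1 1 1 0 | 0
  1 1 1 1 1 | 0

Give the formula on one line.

((e | ~c) & ((~e | c) & ~a))

  ~c = 11110000111100001111000011110000
  (e | ~c) = 11110101111101011111010111110101
  ~e = 10101010101010101010101010101010
  (~e | c) = 10101111101011111010111110101111
  ~a = 11111111111111110000000000000000
  ((~e | c) & ~a) = 10101111101011110000000000000000
  ((e | ~c) & ((~e | c) & ~a)) = 10100101101001010000000000000000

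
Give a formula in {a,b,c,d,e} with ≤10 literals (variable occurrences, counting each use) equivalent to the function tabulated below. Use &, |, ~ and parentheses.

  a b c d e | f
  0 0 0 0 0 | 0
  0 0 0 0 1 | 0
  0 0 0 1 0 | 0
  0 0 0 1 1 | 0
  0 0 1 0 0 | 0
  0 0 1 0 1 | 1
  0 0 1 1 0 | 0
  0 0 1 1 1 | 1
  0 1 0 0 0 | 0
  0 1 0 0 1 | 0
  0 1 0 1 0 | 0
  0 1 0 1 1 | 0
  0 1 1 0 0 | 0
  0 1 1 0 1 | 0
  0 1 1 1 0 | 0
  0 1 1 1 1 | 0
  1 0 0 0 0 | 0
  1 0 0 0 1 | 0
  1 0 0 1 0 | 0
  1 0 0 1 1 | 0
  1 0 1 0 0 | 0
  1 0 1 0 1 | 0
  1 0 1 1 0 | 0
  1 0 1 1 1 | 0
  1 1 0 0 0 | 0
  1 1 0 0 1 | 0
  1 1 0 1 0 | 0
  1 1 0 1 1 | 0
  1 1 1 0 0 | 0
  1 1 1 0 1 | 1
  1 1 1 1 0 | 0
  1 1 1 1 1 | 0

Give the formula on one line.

(((a & ~d) | ~b) & (e & ((c & b) | (~a & (~e | c)))))

  ~d = 11001100110011001100110011001100
  (a & ~d) = 00000000000000001100110011001100
  ~b = 11111111000000001111111100000000
  ((a & ~d) | ~b) = 11111111000000001111111111001100
  (c & b) = 00000000000011110000000000001111
  ~a = 11111111111111110000000000000000
  ~e = 10101010101010101010101010101010
  (~e | c) = 10101111101011111010111110101111
  (~a & (~e | c)) = 10101111101011110000000000000000
  ((c & b) | (~a & (~e | c))) = 10101111101011110000000000001111
  (e & ((c & b) | (~a & (~e | c)))) = 00000101000001010000000000000101
  (((a & ~d) | ~b) & (e & ((c & b) | (~a & (~e | c))))) = 00000101000000000000000000000100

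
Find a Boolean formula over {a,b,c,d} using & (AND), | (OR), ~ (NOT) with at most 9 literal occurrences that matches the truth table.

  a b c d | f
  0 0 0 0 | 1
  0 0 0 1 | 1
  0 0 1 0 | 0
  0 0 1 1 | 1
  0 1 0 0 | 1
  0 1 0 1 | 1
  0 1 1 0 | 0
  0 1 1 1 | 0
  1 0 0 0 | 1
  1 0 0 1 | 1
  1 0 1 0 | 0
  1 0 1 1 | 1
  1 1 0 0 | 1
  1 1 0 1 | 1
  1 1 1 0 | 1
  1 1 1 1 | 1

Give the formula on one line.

((~c | (b & a)) | ((d | ~c) & ~b))

  ~c = 1100110011001100
  (b & a) = 0000000000001111
  (~c | (b & a)) = 1100110011001111
  (d | ~c) = 1101110111011101
  ~b = 1111000011110000
  ((d | ~c) & ~b) = 1101000011010000
  ((~c | (b & a)) | ((d | ~c) & ~b)) = 1101110011011111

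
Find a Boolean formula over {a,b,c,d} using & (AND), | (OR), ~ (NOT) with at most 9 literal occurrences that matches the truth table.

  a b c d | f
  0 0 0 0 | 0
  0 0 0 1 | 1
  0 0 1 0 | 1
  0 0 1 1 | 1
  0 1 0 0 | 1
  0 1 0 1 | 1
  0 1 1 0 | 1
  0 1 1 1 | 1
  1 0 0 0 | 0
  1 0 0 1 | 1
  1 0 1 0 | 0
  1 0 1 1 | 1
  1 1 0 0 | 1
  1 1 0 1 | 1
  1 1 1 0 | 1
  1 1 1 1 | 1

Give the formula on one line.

((c | ((b | d) & ~c)) & ((~a & c) | (d | (~c | b))))

  (b | d) = 0101111101011111
  ~c = 1100110011001100
  ((b | d) & ~c) = 0100110001001100
  (c | ((b | d) & ~c)) = 0111111101111111
  ~a = 1111111100000000
  (~a & c) = 0011001100000000
  (~c | b) = 1100111111001111
  (d | (~c | b)) = 1101111111011111
  ((~a & c) | (d | (~c | b))) = 1111111111011111
  ((c | ((b | d) & ~c)) & ((~a & c) | (d | (~c | b)))) = 0111111101011111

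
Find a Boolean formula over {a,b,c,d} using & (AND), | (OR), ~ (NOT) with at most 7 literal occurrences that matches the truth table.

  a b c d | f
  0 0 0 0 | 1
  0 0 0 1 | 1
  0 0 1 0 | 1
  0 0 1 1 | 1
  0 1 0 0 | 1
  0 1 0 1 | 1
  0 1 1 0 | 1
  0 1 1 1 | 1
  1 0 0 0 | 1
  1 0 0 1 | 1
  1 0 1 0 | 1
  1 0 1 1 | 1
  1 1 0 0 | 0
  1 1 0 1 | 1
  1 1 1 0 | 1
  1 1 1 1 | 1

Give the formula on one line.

(((d | ~a) | c) | (~b & ~c))

  ~a = 1111111100000000
  (d | ~a) = 1111111101010101
  ((d | ~a) | c) = 1111111101110111
  ~b = 1111000011110000
  ~c = 1100110011001100
  (~b & ~c) = 1100000011000000
  (((d | ~a) | c) | (~b & ~c)) = 1111111111110111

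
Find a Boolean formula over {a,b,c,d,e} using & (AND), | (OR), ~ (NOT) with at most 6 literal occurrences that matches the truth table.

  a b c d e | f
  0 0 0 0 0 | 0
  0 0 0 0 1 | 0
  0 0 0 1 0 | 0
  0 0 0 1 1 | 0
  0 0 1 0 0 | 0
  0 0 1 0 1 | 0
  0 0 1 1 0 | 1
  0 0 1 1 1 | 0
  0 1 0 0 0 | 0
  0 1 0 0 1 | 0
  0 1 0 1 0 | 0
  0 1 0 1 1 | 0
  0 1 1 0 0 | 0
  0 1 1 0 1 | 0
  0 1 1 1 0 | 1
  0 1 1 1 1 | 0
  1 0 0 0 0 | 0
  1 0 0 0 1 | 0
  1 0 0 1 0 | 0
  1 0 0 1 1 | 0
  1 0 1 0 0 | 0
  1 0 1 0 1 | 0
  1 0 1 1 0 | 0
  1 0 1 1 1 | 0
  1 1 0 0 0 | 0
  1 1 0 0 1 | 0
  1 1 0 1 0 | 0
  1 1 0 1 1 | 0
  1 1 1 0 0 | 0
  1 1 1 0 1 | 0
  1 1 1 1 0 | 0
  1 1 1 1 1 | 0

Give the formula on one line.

  ~a = 11111111111111110000000000000000
  ~e = 10101010101010101010101010101010
  (~e & d) = 00100010001000100010001000100010
  ((~e & d) & c) = 00000010000000100000001000000010
  (~a & ((~e & d) & c)) = 00000010000000100000000000000000

(~a & ((~e & d) & c))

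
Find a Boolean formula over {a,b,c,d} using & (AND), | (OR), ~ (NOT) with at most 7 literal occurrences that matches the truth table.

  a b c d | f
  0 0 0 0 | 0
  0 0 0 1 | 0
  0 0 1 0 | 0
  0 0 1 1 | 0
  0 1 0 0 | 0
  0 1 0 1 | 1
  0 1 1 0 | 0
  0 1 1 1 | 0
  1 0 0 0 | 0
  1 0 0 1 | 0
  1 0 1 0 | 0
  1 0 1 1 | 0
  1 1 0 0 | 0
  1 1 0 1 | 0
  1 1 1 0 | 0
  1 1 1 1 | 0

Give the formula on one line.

(b & ((~a & d) & (~c | a)))

  ~a = 1111111100000000
  (~a & d) = 0101010100000000
  ~c = 1100110011001100
  (~c | a) = 1100110011111111
  ((~a & d) & (~c | a)) = 0100010000000000
  (b & ((~a & d) & (~c | a))) = 0000010000000000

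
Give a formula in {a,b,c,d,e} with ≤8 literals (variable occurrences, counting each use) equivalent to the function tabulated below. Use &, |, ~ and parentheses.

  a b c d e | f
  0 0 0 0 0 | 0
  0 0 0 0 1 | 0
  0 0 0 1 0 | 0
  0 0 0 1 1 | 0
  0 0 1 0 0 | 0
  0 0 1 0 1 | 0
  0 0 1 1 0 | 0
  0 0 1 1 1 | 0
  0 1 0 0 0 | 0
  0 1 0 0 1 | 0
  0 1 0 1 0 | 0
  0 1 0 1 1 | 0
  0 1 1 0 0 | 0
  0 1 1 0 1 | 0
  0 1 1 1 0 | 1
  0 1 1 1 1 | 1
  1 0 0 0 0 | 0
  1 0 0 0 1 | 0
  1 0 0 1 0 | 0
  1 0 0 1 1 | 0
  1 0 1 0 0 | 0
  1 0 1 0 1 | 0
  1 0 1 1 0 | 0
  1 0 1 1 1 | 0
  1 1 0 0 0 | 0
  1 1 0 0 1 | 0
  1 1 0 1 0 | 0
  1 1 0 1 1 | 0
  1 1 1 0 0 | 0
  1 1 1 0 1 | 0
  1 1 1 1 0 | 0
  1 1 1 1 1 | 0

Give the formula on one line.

(((c & d) & ~a) & (((d | ~e) & b) & (c | a)))

  (c & d) = 00000011000000110000001100000011
  ~a = 11111111111111110000000000000000
  ((c & d) & ~a) = 00000011000000110000000000000000
  ~e = 10101010101010101010101010101010
  (d | ~e) = 10111011101110111011101110111011
  ((d | ~e) & b) = 00000000101110110000000010111011
  (c | a) = 00001111000011111111111111111111
  (((d | ~e) & b) & (c | a)) = 00000000000010110000000010111011
  (((c & d) & ~a) & (((d | ~e) & b) & (c | a))) = 00000000000000110000000000000000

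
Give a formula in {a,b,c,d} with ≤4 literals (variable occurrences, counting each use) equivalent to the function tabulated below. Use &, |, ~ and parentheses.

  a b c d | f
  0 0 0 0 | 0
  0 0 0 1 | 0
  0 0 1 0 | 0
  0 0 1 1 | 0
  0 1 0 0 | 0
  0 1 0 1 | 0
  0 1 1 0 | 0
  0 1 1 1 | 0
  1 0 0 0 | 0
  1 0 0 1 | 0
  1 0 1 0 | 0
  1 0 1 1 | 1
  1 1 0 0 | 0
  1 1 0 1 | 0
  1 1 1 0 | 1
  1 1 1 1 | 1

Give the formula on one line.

  (c & a) = 0000000000110011
  (d | b) = 0101111101011111
  ((c & a) & (d | b)) = 0000000000010011

((c & a) & (d | b))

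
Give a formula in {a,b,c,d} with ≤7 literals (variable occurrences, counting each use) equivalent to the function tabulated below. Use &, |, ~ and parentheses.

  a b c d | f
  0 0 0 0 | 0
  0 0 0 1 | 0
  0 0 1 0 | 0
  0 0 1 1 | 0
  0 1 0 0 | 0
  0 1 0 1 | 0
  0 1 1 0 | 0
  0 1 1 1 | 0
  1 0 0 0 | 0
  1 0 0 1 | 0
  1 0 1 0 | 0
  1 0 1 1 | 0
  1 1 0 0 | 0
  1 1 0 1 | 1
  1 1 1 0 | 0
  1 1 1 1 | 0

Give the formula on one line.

((~c & (c | b)) & (d & a))

  ~c = 1100110011001100
  (c | b) = 0011111100111111
  (~c & (c | b)) = 0000110000001100
  (d & a) = 0000000001010101
  ((~c & (c | b)) & (d & a)) = 0000000000000100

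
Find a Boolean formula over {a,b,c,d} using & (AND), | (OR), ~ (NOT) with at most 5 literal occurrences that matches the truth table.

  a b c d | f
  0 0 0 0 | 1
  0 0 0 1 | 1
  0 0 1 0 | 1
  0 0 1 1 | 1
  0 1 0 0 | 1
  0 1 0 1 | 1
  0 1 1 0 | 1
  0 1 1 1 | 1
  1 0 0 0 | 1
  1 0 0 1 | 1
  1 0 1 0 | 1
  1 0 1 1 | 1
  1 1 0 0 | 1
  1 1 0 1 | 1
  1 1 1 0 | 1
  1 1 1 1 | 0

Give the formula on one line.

  ~a = 1111111100000000
  ~d = 1010101010101010
  ~c = 1100110011001100
  ~b = 1111000011110000
  (~c | ~b) = 1111110011111100
  (~d | (~c | ~b)) = 1111111011111110
  (~a | (~d | (~c | ~b))) = 1111111111111110

(~a | (~d | (~c | ~b)))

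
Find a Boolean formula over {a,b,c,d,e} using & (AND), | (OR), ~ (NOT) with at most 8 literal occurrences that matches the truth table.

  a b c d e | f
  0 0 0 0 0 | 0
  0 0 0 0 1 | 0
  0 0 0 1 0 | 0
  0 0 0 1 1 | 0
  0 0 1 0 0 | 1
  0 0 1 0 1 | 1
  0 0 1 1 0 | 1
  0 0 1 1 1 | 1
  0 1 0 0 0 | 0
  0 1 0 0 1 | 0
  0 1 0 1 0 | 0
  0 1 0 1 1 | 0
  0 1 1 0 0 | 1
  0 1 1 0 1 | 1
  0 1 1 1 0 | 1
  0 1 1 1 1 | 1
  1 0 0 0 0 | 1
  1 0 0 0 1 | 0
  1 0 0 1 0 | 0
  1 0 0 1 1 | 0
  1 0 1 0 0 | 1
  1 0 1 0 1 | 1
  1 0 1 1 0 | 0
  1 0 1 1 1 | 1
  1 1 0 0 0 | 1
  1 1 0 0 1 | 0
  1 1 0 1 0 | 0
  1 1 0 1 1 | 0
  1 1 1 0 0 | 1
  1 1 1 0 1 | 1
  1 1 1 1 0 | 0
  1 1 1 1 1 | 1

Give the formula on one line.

  ~d = 11001100110011001100110011001100
  (~d | e) = 11011101110111011101110111011101
  ~e = 10101010101010101010101010101010
  (a & ~e) = 00000000000000001010101010101010
  ((~d | e) & (a & ~e)) = 00000000000000001000100010001000
  ~a = 11111111111111110000000000000000
  (~a | e) = 11111111111111110101010101010101
  (c & (~a | e)) = 00001111000011110000010100000101
  (((~d | e) & (a & ~e)) | (c & (~a | e))) = 00001111000011111000110110001101

(((~d | e) & (a & ~e)) | (c & (~a | e)))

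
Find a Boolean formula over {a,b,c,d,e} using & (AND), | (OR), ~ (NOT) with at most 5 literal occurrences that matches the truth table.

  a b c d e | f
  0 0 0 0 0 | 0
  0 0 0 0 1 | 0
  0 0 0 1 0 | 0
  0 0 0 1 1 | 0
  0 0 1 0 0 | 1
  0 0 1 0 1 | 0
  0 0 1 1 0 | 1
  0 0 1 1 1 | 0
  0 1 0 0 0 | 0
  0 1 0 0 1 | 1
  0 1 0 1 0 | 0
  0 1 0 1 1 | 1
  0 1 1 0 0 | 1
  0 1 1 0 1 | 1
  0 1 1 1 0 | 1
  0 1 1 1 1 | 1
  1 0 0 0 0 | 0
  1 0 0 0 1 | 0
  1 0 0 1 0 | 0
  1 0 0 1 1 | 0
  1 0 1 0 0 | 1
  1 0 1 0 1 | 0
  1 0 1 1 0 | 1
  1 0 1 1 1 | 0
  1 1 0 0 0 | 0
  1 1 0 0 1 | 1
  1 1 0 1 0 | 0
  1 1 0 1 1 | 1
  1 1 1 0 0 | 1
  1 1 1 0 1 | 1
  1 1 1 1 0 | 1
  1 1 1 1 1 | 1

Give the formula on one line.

  ~e = 10101010101010101010101010101010
  (~e | b) = 10101010111111111010101011111111
  ~c = 11110000111100001111000011110000
  (~c & e) = 01010000010100000101000001010000
  (c | (~c & e)) = 01011111010111110101111101011111
  ((~e | b) & (c | (~c & e))) = 00001010010111110000101001011111

((~e | b) & (c | (~c & e)))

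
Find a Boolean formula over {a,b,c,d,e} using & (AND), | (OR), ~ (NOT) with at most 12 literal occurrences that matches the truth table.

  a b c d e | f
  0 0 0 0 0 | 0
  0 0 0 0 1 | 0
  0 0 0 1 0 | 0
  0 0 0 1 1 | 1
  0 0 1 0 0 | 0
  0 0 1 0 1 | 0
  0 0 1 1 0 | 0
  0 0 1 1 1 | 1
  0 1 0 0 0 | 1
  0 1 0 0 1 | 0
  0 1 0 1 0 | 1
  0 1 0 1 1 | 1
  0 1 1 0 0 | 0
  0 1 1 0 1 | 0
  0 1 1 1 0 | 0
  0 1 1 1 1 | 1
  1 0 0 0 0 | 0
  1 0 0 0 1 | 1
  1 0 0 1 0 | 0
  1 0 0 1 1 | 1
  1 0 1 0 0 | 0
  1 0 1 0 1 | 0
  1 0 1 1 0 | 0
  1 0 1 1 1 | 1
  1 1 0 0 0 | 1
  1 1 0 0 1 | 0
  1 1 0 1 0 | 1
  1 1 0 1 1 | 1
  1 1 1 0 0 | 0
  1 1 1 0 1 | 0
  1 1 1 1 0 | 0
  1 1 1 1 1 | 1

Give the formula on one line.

(((~c & b) | e) & (d | (~e | (~b & (d | (a & ~c))))))

  ~c = 11110000111100001111000011110000
  (~c & b) = 00000000111100000000000011110000
  ((~c & b) | e) = 01010101111101010101010111110101
  ~e = 10101010101010101010101010101010
  ~b = 11111111000000001111111100000000
  (a & ~c) = 00000000000000001111000011110000
  (d | (a & ~c)) = 00110011001100111111001111110011
  (~b & (d | (a & ~c))) = 00110011000000001111001100000000
  (~e | (~b & (d | (a & ~c)))) = 10111011101010101111101110101010
  (d | (~e | (~b & (d | (a & ~c))))) = 10111011101110111111101110111011
  (((~c & b) | e) & (d | (~e | (~b & (d | (a & ~c)))))) = 00010001101100010101000110110001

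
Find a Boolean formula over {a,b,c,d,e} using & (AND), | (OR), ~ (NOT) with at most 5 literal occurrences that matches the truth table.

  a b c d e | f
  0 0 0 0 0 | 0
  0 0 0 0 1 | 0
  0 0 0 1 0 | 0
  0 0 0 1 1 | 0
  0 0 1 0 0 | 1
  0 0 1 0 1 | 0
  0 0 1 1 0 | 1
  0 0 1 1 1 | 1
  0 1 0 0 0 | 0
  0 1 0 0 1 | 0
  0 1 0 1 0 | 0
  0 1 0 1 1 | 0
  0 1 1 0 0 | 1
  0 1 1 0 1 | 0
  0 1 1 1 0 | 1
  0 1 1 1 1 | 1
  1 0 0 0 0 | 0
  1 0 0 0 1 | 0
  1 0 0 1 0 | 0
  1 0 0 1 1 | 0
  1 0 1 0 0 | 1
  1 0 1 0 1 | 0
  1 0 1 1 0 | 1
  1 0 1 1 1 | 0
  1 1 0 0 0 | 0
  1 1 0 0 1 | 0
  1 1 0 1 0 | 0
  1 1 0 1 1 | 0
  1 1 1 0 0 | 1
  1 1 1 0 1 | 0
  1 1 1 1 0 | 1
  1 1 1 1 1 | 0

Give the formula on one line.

((~e | (d & ~a)) & c)

  ~e = 10101010101010101010101010101010
  ~a = 11111111111111110000000000000000
  (d & ~a) = 00110011001100110000000000000000
  (~e | (d & ~a)) = 10111011101110111010101010101010
  ((~e | (d & ~a)) & c) = 00001011000010110000101000001010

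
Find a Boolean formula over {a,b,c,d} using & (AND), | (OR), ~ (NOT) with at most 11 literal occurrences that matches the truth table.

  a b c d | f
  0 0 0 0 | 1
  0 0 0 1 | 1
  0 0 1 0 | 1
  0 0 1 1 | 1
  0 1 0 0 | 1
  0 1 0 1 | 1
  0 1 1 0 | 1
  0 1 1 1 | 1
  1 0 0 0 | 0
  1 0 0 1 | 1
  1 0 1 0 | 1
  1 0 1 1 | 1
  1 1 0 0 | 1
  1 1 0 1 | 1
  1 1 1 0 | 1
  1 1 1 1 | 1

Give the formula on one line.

  ~a = 1111111100000000
  ~c = 1100110011001100
  ~b = 1111000011110000
  (a | ~b) = 1111000011111111
  (b & (a | ~b)) = 0000000000001111
  (d | (b & (a | ~b))) = 0101010101011111
  (~b & (d | (b & (a | ~b)))) = 0101000001010000
  (~c & (~b & (d | (b & (a | ~b))))) = 0100000001000000
  (~a | (~c & (~b & (d | (b & (a | ~b)))))) = 1111111101000000
  (c | b) = 0011111100111111
  ((~a | (~c & (~b & (d | (b & (a | ~b)))))) | (c | b)) = 1111111101111111

((~a | (~c & (~b & (d | (b & (a | ~b)))))) | (c | b))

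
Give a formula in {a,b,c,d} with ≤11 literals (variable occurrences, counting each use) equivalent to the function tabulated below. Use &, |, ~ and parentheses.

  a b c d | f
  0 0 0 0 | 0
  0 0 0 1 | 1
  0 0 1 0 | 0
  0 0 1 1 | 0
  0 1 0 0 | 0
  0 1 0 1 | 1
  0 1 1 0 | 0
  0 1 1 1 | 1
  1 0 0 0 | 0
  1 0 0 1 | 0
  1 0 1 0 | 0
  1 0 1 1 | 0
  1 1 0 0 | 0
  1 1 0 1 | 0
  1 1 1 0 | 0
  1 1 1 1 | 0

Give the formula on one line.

  ~c = 1100110011001100
  (~c | d) = 1101110111011101
  (~c | b) = 1100111111001111
  ~d = 1010101010101010
  (b | ~d) = 1010111110101111
  ((~c | b) | (b | ~d)) = 1110111111101111
  ((~c | d) & ((~c | b) | (b | ~d))) = 1100110111001101
  ~a = 1111111100000000
  (((~c | d) & ((~c | b) | (b | ~d))) & ~a) = 1100110100000000
  ((((~c | d) & ((~c | b) | (b | ~d))) & ~a) & d) = 0100010100000000

((((~c | d) & ((~c | b) | (b | ~d))) & ~a) & d)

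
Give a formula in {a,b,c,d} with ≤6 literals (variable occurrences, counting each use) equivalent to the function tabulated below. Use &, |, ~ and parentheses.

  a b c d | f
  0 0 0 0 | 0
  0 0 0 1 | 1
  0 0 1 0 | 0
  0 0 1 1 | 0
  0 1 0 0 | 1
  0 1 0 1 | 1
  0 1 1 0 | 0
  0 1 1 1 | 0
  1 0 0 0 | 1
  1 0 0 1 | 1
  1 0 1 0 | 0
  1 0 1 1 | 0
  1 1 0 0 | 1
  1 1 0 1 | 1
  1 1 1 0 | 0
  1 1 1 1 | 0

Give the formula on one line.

  ~c = 1100110011001100
  (d | a) = 0101010111111111
  ((d | a) | b) = 0101111111111111
  (((d | a) | b) | c) = 0111111111111111
  (~c & (((d | a) | b) | c)) = 0100110011001100

(~c & (((d | a) | b) | c))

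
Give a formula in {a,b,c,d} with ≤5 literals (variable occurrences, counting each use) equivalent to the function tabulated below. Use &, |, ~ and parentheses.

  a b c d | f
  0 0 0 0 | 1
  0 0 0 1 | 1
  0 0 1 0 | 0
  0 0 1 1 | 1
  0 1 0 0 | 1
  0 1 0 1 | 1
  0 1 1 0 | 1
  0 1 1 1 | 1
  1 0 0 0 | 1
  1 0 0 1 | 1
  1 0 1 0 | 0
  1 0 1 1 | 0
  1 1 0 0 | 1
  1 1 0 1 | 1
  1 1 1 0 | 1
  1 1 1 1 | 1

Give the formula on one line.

  (d & c) = 0001000100010001
  ~a = 1111111100000000
  ((d & c) & ~a) = 0001000100000000
  ~c = 1100110011001100
  (~c | b) = 1100111111001111
  (((d & c) & ~a) | (~c | b)) = 1101111111001111

(((d & c) & ~a) | (~c | b))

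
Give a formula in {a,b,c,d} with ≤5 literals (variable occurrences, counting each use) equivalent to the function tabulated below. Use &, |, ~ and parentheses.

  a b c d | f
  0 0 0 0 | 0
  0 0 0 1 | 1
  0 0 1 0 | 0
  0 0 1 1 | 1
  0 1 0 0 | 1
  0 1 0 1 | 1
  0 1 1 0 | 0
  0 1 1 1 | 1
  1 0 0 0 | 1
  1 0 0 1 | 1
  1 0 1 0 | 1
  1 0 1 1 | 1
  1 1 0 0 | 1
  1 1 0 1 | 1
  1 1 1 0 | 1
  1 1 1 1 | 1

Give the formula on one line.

((a | d) | (b & ~c))

  (a | d) = 0101010111111111
  ~c = 1100110011001100
  (b & ~c) = 0000110000001100
  ((a | d) | (b & ~c)) = 0101110111111111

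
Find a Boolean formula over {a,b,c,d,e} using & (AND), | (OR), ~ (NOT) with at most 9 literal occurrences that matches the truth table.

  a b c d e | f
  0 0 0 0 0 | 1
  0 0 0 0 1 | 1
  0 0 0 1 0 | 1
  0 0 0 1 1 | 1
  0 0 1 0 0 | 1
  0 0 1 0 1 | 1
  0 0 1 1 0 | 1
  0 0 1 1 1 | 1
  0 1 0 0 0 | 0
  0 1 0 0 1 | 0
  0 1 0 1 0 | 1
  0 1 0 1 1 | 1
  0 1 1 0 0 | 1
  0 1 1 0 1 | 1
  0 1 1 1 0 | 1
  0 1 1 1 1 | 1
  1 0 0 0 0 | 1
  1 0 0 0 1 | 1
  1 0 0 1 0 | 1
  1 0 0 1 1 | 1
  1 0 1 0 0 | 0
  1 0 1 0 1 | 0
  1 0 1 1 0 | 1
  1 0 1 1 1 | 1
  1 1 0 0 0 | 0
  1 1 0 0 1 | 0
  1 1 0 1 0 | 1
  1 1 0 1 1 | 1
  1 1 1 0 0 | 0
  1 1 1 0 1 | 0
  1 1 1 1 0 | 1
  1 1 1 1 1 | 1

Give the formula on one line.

  ~a = 11111111111111110000000000000000
  (~a & d) = 00110011001100110000000000000000
  ~c = 11110000111100001111000011110000
  ~d = 11001100110011001100110011001100
  (~d & ~a) = 11001100110011000000000000000000
  (~c | (~d & ~a)) = 11111100111111001111000011110000
  ~b = 11111111000000001111111100000000
  (d | ~b) = 11111111001100111111111100110011
  ((d | ~b) | c) = 11111111001111111111111100111111
  ((~c | (~d & ~a)) & ((d | ~b) | c)) = 11111100001111001111000000110000
  ((~a & d) | ((~c | (~d & ~a)) & ((d | ~b) | c))) = 11111111001111111111000000110000
  (((~a & d) | ((~c | (~d & ~a)) & ((d | ~b) | c))) | d) = 11111111001111111111001100110011

(((~a & d) | ((~c | (~d & ~a)) & ((d | ~b) | c))) | d)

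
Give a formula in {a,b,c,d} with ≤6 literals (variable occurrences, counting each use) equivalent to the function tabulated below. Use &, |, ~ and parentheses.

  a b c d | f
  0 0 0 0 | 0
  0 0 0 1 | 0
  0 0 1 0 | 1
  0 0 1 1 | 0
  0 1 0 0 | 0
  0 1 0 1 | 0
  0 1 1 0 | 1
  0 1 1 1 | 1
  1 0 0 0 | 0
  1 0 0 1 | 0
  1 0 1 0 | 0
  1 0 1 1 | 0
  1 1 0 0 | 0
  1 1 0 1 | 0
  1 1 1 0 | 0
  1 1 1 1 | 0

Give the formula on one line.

((~a & (~d | b)) & (c | (d & ~b)))

  ~a = 1111111100000000
  ~d = 1010101010101010
  (~d | b) = 1010111110101111
  (~a & (~d | b)) = 1010111100000000
  ~b = 1111000011110000
  (d & ~b) = 0101000001010000
  (c | (d & ~b)) = 0111001101110011
  ((~a & (~d | b)) & (c | (d & ~b))) = 0010001100000000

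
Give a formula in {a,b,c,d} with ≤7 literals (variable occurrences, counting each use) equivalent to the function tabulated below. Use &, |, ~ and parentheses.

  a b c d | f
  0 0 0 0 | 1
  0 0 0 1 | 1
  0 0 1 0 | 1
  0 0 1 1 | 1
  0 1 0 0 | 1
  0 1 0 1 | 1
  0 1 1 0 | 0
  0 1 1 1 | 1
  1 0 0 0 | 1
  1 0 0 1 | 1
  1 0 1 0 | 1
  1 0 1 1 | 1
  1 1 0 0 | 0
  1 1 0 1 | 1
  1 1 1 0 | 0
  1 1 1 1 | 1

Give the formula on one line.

  ~b = 1111000011110000
  ~c = 1100110011001100
  ~a = 1111111100000000
  (~c & ~a) = 1100110000000000
  (b & (~c & ~a)) = 0000110000000000
  ((b & (~c & ~a)) | d) = 0101110101010101
  (~b | ((b & (~c & ~a)) | d)) = 1111110111110101

(~b | ((b & (~c & ~a)) | d))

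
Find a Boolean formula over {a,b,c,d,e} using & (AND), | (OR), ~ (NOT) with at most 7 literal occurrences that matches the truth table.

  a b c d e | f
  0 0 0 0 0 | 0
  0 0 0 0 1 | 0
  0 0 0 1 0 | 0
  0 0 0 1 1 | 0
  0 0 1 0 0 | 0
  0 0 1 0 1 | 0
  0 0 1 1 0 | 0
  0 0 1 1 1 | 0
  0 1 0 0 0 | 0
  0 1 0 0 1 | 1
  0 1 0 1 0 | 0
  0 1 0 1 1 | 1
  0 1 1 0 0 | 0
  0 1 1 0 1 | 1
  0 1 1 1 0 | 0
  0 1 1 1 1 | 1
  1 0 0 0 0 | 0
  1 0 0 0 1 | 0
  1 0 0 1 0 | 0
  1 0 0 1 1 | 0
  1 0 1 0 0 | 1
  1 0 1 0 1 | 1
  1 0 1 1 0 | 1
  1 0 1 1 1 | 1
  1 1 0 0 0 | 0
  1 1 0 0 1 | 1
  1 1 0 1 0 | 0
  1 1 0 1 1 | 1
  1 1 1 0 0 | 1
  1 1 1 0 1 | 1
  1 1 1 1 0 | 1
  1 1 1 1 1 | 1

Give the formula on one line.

((a & c) | (b & e))

  (a & c) = 00000000000000000000111100001111
  (b & e) = 00000000010101010000000001010101
  ((a & c) | (b & e)) = 00000000010101010000111101011111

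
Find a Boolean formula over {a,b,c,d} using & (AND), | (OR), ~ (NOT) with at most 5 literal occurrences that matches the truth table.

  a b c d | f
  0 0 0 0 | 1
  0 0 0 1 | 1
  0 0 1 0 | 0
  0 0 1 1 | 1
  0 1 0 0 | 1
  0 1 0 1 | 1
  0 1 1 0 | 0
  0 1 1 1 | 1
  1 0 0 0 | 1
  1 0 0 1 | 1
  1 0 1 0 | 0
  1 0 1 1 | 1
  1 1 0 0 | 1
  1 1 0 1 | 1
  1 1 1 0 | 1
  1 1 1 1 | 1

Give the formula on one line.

  (a & b) = 0000000000001111
  ((a & b) & c) = 0000000000000011
  ~c = 1100110011001100
  (((a & b) & c) | ~c) = 1100110011001111
  ((((a & b) & c) | ~c) | d) = 1101110111011111

((((a & b) & c) | ~c) | d)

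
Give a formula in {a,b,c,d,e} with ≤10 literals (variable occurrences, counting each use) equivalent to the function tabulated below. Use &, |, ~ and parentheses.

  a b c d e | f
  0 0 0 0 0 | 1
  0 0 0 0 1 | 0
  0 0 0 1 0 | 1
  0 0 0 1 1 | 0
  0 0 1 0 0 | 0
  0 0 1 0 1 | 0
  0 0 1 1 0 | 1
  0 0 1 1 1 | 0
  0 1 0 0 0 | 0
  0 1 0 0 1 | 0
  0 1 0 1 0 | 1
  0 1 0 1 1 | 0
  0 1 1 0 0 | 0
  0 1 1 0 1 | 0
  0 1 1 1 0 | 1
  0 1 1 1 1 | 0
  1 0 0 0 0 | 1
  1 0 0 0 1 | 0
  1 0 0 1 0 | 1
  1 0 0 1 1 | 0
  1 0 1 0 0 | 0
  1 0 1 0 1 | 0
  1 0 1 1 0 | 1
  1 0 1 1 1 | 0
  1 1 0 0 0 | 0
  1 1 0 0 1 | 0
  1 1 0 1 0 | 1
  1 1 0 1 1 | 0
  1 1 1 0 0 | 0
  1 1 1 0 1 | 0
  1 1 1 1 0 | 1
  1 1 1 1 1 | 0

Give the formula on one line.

  ~e = 10101010101010101010101010101010
  ~d = 11001100110011001100110011001100
  ~c = 11110000111100001111000011110000
  (~d & ~c) = 11000000110000001100000011000000
  (d | (~d & ~c)) = 11110011111100111111001111110011
  (~e & (d | (~d & ~c))) = 10100010101000101010001010100010
  (d & ~e) = 00100010001000100010001000100010
  ~b = 11111111000000001111111100000000
  (~b | e) = 11111111010101011111111101010101
  ((d & ~e) | (~b | e)) = 11111111011101111111111101110111
  ((~e & (d | (~d & ~c))) & ((d & ~e) | (~b | e))) = 10100010001000101010001000100010

((~e & (d | (~d & ~c))) & ((d & ~e) | (~b | e)))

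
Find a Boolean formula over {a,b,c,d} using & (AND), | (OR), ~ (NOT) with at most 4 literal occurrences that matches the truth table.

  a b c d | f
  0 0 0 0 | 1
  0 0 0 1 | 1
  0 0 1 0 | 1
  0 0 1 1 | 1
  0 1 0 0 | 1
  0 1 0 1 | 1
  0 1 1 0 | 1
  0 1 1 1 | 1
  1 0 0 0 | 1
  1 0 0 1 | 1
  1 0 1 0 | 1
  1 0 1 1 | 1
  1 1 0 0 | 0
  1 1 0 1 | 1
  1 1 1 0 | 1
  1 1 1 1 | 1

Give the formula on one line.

  ~b = 1111000011110000
  (d | ~b) = 1111010111110101
  ~a = 1111111100000000
  (c | ~a) = 1111111100110011
  ((d | ~b) | (c | ~a)) = 1111111111110111

((d | ~b) | (c | ~a))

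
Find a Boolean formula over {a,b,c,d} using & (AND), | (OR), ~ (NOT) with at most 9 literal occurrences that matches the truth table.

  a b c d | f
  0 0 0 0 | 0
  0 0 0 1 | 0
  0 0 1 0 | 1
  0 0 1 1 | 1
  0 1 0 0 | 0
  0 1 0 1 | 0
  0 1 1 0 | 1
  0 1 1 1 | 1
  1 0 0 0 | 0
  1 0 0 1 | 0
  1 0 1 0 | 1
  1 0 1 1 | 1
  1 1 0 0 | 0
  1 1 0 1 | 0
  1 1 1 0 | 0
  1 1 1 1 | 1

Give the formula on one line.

((((~a | (d & c)) & c) | ~b) & c)

  ~a = 1111111100000000
  (d & c) = 0001000100010001
  (~a | (d & c)) = 1111111100010001
  ((~a | (d & c)) & c) = 0011001100010001
  ~b = 1111000011110000
  (((~a | (d & c)) & c) | ~b) = 1111001111110001
  ((((~a | (d & c)) & c) | ~b) & c) = 0011001100110001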